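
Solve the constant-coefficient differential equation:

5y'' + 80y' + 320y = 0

Characteristic equation: 5r² + 80r + 320 = 0
Divide by 5: r² + 16r + 64 = 0
Factored: (r + 8)² = 0
Repeated root: r = -8
General solution: y = (C₁ + C₂x)e^(-8x)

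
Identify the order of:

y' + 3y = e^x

The order is 1 (highest derivative is of order 1).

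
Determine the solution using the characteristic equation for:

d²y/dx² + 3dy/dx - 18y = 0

Characteristic equation: r² + 3r - 18 = 0
Roots: r = 3, -6 (distinct real)
General solution: y = C₁e^(3x) + C₂e^(-6x)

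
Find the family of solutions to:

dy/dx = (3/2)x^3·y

Separating variables and integrating:
ln|y| = 3x^4/8 + C

General solution: y = Ce^(3x^4/8)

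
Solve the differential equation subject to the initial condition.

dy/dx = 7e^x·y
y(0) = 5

General solution: y = Ce^(7e^x)
Applying IC y(0) = 5:
Particular solution: y = 5e^(7(e^x - 1))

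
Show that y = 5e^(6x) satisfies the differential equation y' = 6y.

Verification:
y = 5e^(6x)
y' = 30e^(6x)
6y = 30e^(6x)
y' = 6y ✓

Yes, it is a solution.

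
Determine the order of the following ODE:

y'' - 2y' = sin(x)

The order is 2 (highest derivative is of order 2).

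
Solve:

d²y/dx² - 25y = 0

Characteristic equation: r² - 25 = 0
Roots: r = 5, -5 (distinct real)
General solution: y = C₁e^(5x) + C₂e^(-5x)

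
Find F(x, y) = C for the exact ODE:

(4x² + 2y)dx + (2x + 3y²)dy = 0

Verify exactness: ∂M/∂y = ∂N/∂x ✓
Find F(x,y) such that ∂F/∂x = M, ∂F/∂y = N
Solution: 4x³/3 + 2xy + y³ = C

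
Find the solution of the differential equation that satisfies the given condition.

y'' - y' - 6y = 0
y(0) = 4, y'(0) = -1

General solution: y = C₁e^(3x) + C₂e^(-2x)
Applying ICs: C₁ = 7/5, C₂ = 13/5
Particular solution: y = (7/5)e^(3x) + (13/5)e^(-2x)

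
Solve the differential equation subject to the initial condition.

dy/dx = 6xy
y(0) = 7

General solution: y = Ce^(3x²)
Applying IC y(0) = 7:
Particular solution: y = 7e^(3x²)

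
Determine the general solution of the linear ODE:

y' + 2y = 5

Using integrating factor method:

General solution: y = 5/2 + Ce^(-2x)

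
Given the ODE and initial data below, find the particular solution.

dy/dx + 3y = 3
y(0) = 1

General solution: y = 1 + Ce^(-3x)
Applying y(0) = 1: C = 1 - 1 = 0
Particular solution: y = 1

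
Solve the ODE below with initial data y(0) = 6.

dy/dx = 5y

General solution: y = Ce^(5x)
Applying IC y(0) = 6:
Particular solution: y = 6e^(5x)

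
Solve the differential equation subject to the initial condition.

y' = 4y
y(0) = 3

General solution: y = Ce^(4x)
Applying IC y(0) = 3:
Particular solution: y = 3e^(4x)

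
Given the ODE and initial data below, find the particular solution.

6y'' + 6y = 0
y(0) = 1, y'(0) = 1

General solution: y = C₁cos(x) + C₂sin(x)
Complex roots r = ±i
Applying ICs: C₁ = 1, C₂ = 1
Particular solution: y = cos(x) + sin(x)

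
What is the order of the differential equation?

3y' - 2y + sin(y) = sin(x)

The order is 1 (highest derivative is of order 1).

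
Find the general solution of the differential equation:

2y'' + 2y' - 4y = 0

Characteristic equation: 2r² + 2r - 4 = 0
Divide by 2: r² + r - 2 = 0
Roots: r = 1, -2 (distinct real)
General solution: y = C₁e^x + C₂e^(-2x)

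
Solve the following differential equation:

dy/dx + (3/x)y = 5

Using integrating factor method:

General solution: y = (5/4)x + Cx^(-3)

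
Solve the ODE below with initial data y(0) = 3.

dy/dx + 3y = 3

General solution: y = 1 + Ce^(-3x)
Applying y(0) = 3: C = 3 - 1 = 2
Particular solution: y = 1 + 2e^(-3x)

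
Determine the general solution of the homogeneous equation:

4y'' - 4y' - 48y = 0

Characteristic equation: 4r² - 4r - 48 = 0
Divide by 4: r² - r - 12 = 0
Roots: r = 4, -3 (distinct real)
General solution: y = C₁e^(4x) + C₂e^(-3x)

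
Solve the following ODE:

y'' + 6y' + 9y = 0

Characteristic equation: r² + 6r + 9 = 0
Factored: (r + 3)² = 0
Repeated root: r = -3
General solution: y = (C₁ + C₂x)e^(-3x)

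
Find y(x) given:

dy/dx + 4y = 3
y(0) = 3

General solution: y = 3/4 + Ce^(-4x)
Applying y(0) = 3: C = 3 - 3/4 = 9/4
Particular solution: y = 3/4 + (9/4)e^(-4x)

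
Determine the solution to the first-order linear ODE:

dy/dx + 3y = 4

Using integrating factor method:

General solution: y = 4/3 + Ce^(-3x)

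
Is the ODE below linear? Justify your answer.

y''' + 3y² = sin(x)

No. Nonlinear (y² term)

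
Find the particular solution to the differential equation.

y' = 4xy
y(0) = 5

General solution: y = Ce^(2x²)
Applying IC y(0) = 5:
Particular solution: y = 5e^(2x²)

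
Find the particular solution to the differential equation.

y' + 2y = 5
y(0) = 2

General solution: y = 5/2 + Ce^(-2x)
Applying y(0) = 2: C = 2 - 5/2 = -1/2
Particular solution: y = 5/2 - (1/2)e^(-2x)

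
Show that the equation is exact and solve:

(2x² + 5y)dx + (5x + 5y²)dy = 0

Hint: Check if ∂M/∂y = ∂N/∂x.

Verify exactness: ∂M/∂y = ∂N/∂x ✓
Find F(x,y) such that ∂F/∂x = M, ∂F/∂y = N
Solution: 2x³/3 + 5xy + 5y³/3 = C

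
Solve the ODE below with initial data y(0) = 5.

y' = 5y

General solution: y = Ce^(5x)
Applying IC y(0) = 5:
Particular solution: y = 5e^(5x)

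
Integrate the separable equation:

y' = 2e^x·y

Separating variables and integrating:
ln|y| = 2e^x + C

General solution: y = Ce^(2e^x)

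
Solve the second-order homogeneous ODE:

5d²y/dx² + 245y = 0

Characteristic equation: 5r² + 245 = 0
Divide by 5: r² + 49 = 0
Roots: r = ±7i (complex conjugates)
General solution: y = C₁cos(7x) + C₂sin(7x)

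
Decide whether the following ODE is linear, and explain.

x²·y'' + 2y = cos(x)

Linear (y and its derivatives appear to the first power only, no products of y terms)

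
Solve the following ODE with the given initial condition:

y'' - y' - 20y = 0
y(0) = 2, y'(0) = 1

General solution: y = C₁e^(5x) + C₂e^(-4x)
Applying ICs: C₁ = 1, C₂ = 1
Particular solution: y = e^(5x) + e^(-4x)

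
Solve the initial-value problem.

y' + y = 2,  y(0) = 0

General solution: y = 2 + Ce^(-x)
Applying y(0) = 0: C = 0 - 2 = -2
Particular solution: y = 2 - 2e^(-x)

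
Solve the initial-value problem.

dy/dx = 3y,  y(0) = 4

General solution: y = Ce^(3x)
Applying IC y(0) = 4:
Particular solution: y = 4e^(3x)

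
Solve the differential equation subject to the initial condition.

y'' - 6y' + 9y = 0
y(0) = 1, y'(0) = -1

General solution: y = (C₁ + C₂x)e^(3x)
Repeated root r = 3
Applying ICs: C₁ = 1, C₂ = -4
Particular solution: y = (1 - 4x)e^(3x)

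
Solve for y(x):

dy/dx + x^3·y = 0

Using integrating factor method:

General solution: y = Ce^(-x^4/4)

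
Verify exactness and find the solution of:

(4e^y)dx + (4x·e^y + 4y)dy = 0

Verify exactness: ∂M/∂y = ∂N/∂x ✓
Find F(x,y) such that ∂F/∂x = M, ∂F/∂y = N
Solution: 4x·e^y + 2y² = C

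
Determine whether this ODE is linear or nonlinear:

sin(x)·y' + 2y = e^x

Linear (y and its derivatives appear to the first power only, no products of y terms)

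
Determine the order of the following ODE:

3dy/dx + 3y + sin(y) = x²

The order is 1 (highest derivative is of order 1).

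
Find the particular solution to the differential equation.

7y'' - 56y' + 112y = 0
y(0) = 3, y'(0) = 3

General solution: y = (C₁ + C₂x)e^(4x)
Repeated root r = 4
Applying ICs: C₁ = 3, C₂ = -9
Particular solution: y = (3 - 9x)e^(4x)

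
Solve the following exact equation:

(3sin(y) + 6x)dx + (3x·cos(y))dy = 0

Verify exactness: ∂M/∂y = ∂N/∂x ✓
Find F(x,y) such that ∂F/∂x = M, ∂F/∂y = N
Solution: 3x·sin(y) + 3x² = C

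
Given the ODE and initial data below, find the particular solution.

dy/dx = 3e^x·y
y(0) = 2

General solution: y = Ce^(3e^x)
Applying IC y(0) = 2:
Particular solution: y = 2e^(3(e^x - 1))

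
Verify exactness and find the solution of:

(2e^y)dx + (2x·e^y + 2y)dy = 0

Verify exactness: ∂M/∂y = ∂N/∂x ✓
Find F(x,y) such that ∂F/∂x = M, ∂F/∂y = N
Solution: 2x·e^y + y² = C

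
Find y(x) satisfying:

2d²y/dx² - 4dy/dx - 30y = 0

Characteristic equation: 2r² - 4r - 30 = 0
Divide by 2: r² - 2r - 15 = 0
Roots: r = 5, -3 (distinct real)
General solution: y = C₁e^(5x) + C₂e^(-3x)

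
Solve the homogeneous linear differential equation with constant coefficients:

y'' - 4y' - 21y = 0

Characteristic equation: r² - 4r - 21 = 0
Roots: r = 7, -3 (distinct real)
General solution: y = C₁e^(7x) + C₂e^(-3x)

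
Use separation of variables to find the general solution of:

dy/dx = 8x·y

Separating variables and integrating:
ln|y| = 4x^2 + C

General solution: y = Ce^(4x^2)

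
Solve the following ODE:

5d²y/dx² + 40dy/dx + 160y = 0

Characteristic equation: 5r² + 40r + 160 = 0
Divide by 5: r² + 8r + 32 = 0
Roots: r = -4 ± 4i (complex conjugates)
General solution: y = e^(-4x)(C₁cos(4x) + C₂sin(4x))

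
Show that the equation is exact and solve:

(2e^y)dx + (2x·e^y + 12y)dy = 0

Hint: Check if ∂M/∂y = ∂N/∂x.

Verify exactness: ∂M/∂y = ∂N/∂x ✓
Find F(x,y) such that ∂F/∂x = M, ∂F/∂y = N
Solution: 2x·e^y + 6y² = C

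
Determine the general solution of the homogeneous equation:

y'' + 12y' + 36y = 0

Characteristic equation: r² + 12r + 36 = 0
Factored: (r + 6)² = 0
Repeated root: r = -6
General solution: y = (C₁ + C₂x)e^(-6x)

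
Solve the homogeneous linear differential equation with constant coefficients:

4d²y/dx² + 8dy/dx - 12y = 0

Characteristic equation: 4r² + 8r - 12 = 0
Divide by 4: r² + 2r - 3 = 0
Roots: r = 1, -3 (distinct real)
General solution: y = C₁e^x + C₂e^(-3x)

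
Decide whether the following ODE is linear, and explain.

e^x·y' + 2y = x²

Linear (y and its derivatives appear to the first power only, no products of y terms)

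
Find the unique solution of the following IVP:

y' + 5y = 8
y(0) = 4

General solution: y = 8/5 + Ce^(-5x)
Applying y(0) = 4: C = 4 - 8/5 = 12/5
Particular solution: y = 8/5 + (12/5)e^(-5x)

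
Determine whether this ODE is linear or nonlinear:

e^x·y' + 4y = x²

Linear (y and its derivatives appear to the first power only, no products of y terms)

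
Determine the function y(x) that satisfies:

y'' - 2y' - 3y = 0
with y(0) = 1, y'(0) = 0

General solution: y = C₁e^(3x) + C₂e^(-x)
Applying ICs: C₁ = 1/4, C₂ = 3/4
Particular solution: y = (1/4)e^(3x) + (3/4)e^(-x)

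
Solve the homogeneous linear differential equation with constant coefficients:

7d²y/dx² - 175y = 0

Characteristic equation: 7r² - 175 = 0
Divide by 7: r² - 25 = 0
Roots: r = 5, -5 (distinct real)
General solution: y = C₁e^(5x) + C₂e^(-5x)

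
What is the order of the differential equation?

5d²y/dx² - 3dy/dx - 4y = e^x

The order is 2 (highest derivative is of order 2).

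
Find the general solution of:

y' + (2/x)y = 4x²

Using integrating factor method:

General solution: y = (4/5)x^3 + Cx^(-2)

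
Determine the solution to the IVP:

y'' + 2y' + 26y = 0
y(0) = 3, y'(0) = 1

General solution: y = e^(-x)(C₁cos(5x) + C₂sin(5x))
Complex roots r = -1 ± 5i
Applying ICs: C₁ = 3, C₂ = 4/5
Particular solution: y = e^(-x)(3cos(5x) + (4/5)sin(5x))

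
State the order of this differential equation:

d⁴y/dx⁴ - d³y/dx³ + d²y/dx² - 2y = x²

The order is 4 (highest derivative is of order 4).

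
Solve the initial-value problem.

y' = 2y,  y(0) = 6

General solution: y = Ce^(2x)
Applying IC y(0) = 6:
Particular solution: y = 6e^(2x)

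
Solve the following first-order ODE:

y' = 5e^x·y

Separating variables and integrating:
ln|y| = 5e^x + C

General solution: y = Ce^(5e^x)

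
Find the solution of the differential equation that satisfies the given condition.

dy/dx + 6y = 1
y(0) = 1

General solution: y = 1/6 + Ce^(-6x)
Applying y(0) = 1: C = 1 - 1/6 = 5/6
Particular solution: y = 1/6 + (5/6)e^(-6x)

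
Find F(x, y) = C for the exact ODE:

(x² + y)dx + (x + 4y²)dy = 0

Verify exactness: ∂M/∂y = ∂N/∂x ✓
Find F(x,y) such that ∂F/∂x = M, ∂F/∂y = N
Solution: x³/3 + xy + 4y³/3 = C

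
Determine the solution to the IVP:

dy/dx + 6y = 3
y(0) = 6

General solution: y = 1/2 + Ce^(-6x)
Applying y(0) = 6: C = 6 - 1/2 = 11/2
Particular solution: y = 1/2 + (11/2)e^(-6x)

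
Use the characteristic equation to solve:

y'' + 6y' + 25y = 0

Characteristic equation: r² + 6r + 25 = 0
Roots: r = -3 ± 4i (complex conjugates)
General solution: y = e^(-3x)(C₁cos(4x) + C₂sin(4x))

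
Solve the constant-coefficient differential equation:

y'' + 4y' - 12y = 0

Characteristic equation: r² + 4r - 12 = 0
Roots: r = 2, -6 (distinct real)
General solution: y = C₁e^(2x) + C₂e^(-6x)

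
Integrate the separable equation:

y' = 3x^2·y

Separating variables and integrating:
ln|y| = x^3 + C

General solution: y = Ce^(x^3)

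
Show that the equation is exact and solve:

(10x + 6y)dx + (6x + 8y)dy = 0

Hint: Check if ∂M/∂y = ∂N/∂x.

Verify exactness: ∂M/∂y = ∂N/∂x ✓
Find F(x,y) such that ∂F/∂x = M, ∂F/∂y = N
Solution: 5x² + 6xy + 4y² = C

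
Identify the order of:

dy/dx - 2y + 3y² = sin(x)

The order is 1 (highest derivative is of order 1).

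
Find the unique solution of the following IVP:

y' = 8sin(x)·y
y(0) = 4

General solution: y = Ce^(-8cos(x))
Applying IC y(0) = 4:
Particular solution: y = 4e^(8(1-cos(x)))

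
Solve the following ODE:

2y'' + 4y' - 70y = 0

Characteristic equation: 2r² + 4r - 70 = 0
Divide by 2: r² + 2r - 35 = 0
Roots: r = 5, -7 (distinct real)
General solution: y = C₁e^(5x) + C₂e^(-7x)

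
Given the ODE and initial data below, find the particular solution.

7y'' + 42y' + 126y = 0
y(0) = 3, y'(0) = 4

General solution: y = e^(-3x)(C₁cos(3x) + C₂sin(3x))
Complex roots r = -3 ± 3i
Applying ICs: C₁ = 3, C₂ = 13/3
Particular solution: y = e^(-3x)(3cos(3x) + (13/3)sin(3x))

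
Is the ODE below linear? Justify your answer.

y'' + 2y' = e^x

Yes. Linear (y and its derivatives appear to the first power only, no products of y terms)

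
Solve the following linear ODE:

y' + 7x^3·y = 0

Using integrating factor method:

General solution: y = Ce^(-7x^4/4)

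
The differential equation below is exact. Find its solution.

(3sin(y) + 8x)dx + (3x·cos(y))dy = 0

Verify exactness: ∂M/∂y = ∂N/∂x ✓
Find F(x,y) such that ∂F/∂x = M, ∂F/∂y = N
Solution: 3x·sin(y) + 4x² = C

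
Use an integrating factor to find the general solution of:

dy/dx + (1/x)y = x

Using integrating factor method:

General solution: y = (1/3)x^2 + C/x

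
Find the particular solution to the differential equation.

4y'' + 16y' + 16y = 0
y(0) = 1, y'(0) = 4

General solution: y = (C₁ + C₂x)e^(-2x)
Repeated root r = -2
Applying ICs: C₁ = 1, C₂ = 6
Particular solution: y = (1 + 6x)e^(-2x)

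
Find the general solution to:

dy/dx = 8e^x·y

Separating variables and integrating:
ln|y| = 8e^x + C

General solution: y = Ce^(8e^x)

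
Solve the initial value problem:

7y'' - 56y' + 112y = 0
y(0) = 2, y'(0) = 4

General solution: y = (C₁ + C₂x)e^(4x)
Repeated root r = 4
Applying ICs: C₁ = 2, C₂ = -4
Particular solution: y = (2 - 4x)e^(4x)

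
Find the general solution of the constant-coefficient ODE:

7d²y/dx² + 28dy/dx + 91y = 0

Characteristic equation: 7r² + 28r + 91 = 0
Divide by 7: r² + 4r + 13 = 0
Roots: r = -2 ± 3i (complex conjugates)
General solution: y = e^(-2x)(C₁cos(3x) + C₂sin(3x))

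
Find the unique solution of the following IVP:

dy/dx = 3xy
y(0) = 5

General solution: y = Ce^(3x²/2)
Applying IC y(0) = 5:
Particular solution: y = 5e^(3x²/2)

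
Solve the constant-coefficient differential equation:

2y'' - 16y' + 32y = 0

Characteristic equation: 2r² - 16r + 32 = 0
Divide by 2: r² - 8r + 16 = 0
Factored: (r - 4)² = 0
Repeated root: r = 4
General solution: y = (C₁ + C₂x)e^(4x)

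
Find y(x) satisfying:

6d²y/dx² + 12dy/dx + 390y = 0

Characteristic equation: 6r² + 12r + 390 = 0
Divide by 6: r² + 2r + 65 = 0
Roots: r = -1 ± 8i (complex conjugates)
General solution: y = e^(-x)(C₁cos(8x) + C₂sin(8x))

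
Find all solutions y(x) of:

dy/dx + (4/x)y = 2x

Using integrating factor method:

General solution: y = (1/3)x^2 + Cx^(-4)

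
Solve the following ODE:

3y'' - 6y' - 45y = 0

Characteristic equation: 3r² - 6r - 45 = 0
Divide by 3: r² - 2r - 15 = 0
Roots: r = 5, -3 (distinct real)
General solution: y = C₁e^(5x) + C₂e^(-3x)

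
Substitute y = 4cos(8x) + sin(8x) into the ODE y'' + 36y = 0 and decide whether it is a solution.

Verification:
y'' = -256cos(8x) - 64sin(8x)
y'' + 36y ≠ 0 (frequency mismatch: got 64 instead of 36)

No, it is not a solution.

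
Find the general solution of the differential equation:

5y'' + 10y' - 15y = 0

Characteristic equation: 5r² + 10r - 15 = 0
Divide by 5: r² + 2r - 3 = 0
Roots: r = 1, -3 (distinct real)
General solution: y = C₁e^x + C₂e^(-3x)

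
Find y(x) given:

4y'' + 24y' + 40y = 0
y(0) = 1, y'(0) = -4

General solution: y = e^(-3x)(C₁cos(x) + C₂sin(x))
Complex roots r = -3 ± i
Applying ICs: C₁ = 1, C₂ = -1
Particular solution: y = e^(-3x)(cos(x) - sin(x))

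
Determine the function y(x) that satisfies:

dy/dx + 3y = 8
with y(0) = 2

General solution: y = 8/3 + Ce^(-3x)
Applying y(0) = 2: C = 2 - 8/3 = -2/3
Particular solution: y = 8/3 - (2/3)e^(-3x)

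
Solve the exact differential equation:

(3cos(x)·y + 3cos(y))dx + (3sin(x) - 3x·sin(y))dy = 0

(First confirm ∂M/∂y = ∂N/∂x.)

Verify exactness: ∂M/∂y = ∂N/∂x ✓
Find F(x,y) such that ∂F/∂x = M, ∂F/∂y = N
Solution: 3sin(x)·y + 3x·cos(y) = C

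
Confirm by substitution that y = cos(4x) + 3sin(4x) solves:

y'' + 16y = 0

Verification:
y'' = -16cos(4x) - 48sin(4x)
y'' + 16y = 0 ✓

Yes, it is a solution.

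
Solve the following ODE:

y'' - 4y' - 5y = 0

Characteristic equation: r² - 4r - 5 = 0
Roots: r = 5, -1 (distinct real)
General solution: y = C₁e^(5x) + C₂e^(-x)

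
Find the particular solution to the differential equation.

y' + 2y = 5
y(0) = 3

General solution: y = 5/2 + Ce^(-2x)
Applying y(0) = 3: C = 3 - 5/2 = 1/2
Particular solution: y = 5/2 + (1/2)e^(-2x)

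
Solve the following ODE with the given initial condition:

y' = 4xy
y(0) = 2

General solution: y = Ce^(2x²)
Applying IC y(0) = 2:
Particular solution: y = 2e^(2x²)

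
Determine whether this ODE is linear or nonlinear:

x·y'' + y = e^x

Linear (y and its derivatives appear to the first power only, no products of y terms)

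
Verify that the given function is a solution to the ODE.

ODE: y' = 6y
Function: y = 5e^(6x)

Verification:
y = 5e^(6x)
y' = 30e^(6x)
6y = 30e^(6x)
y' = 6y ✓

Yes, it is a solution.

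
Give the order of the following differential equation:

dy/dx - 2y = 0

The order is 1 (highest derivative is of order 1).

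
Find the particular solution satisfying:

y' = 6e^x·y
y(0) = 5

General solution: y = Ce^(6e^x)
Applying IC y(0) = 5:
Particular solution: y = 5e^(6(e^x - 1))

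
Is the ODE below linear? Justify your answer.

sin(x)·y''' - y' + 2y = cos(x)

Yes. Linear (y and its derivatives appear to the first power only, no products of y terms)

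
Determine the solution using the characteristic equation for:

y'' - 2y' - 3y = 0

Characteristic equation: r² - 2r - 3 = 0
Roots: r = 3, -1 (distinct real)
General solution: y = C₁e^(3x) + C₂e^(-x)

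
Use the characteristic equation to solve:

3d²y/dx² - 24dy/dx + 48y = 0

Characteristic equation: 3r² - 24r + 48 = 0
Divide by 3: r² - 8r + 16 = 0
Factored: (r - 4)² = 0
Repeated root: r = 4
General solution: y = (C₁ + C₂x)e^(4x)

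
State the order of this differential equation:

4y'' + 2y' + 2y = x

The order is 2 (highest derivative is of order 2).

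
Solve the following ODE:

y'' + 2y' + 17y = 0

Characteristic equation: r² + 2r + 17 = 0
Roots: r = -1 ± 4i (complex conjugates)
General solution: y = e^(-x)(C₁cos(4x) + C₂sin(4x))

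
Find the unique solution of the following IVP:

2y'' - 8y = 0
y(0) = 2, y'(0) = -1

General solution: y = C₁e^(2x) + C₂e^(-2x)
Applying ICs: C₁ = 3/4, C₂ = 5/4
Particular solution: y = (3/4)e^(2x) + (5/4)e^(-2x)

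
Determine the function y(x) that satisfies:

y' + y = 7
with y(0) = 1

General solution: y = 7 + Ce^(-x)
Applying y(0) = 1: C = 1 - 7 = -6
Particular solution: y = 7 - 6e^(-x)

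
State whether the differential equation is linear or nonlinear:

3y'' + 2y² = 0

Nonlinear (y² term)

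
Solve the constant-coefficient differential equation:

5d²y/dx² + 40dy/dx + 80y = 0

Characteristic equation: 5r² + 40r + 80 = 0
Divide by 5: r² + 8r + 16 = 0
Factored: (r + 4)² = 0
Repeated root: r = -4
General solution: y = (C₁ + C₂x)e^(-4x)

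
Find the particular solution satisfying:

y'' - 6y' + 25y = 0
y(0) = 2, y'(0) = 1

General solution: y = e^(3x)(C₁cos(4x) + C₂sin(4x))
Complex roots r = 3 ± 4i
Applying ICs: C₁ = 2, C₂ = -5/4
Particular solution: y = e^(3x)(2cos(4x) - (5/4)sin(4x))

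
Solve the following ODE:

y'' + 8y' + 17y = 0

Characteristic equation: r² + 8r + 17 = 0
Roots: r = -4 ± i (complex conjugates)
General solution: y = e^(-4x)(C₁cos(x) + C₂sin(x))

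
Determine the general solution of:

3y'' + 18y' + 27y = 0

Characteristic equation: 3r² + 18r + 27 = 0
Divide by 3: r² + 6r + 9 = 0
Factored: (r + 3)² = 0
Repeated root: r = -3
General solution: y = (C₁ + C₂x)e^(-3x)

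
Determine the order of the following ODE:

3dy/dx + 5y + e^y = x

The order is 1 (highest derivative is of order 1).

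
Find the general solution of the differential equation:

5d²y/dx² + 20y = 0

Characteristic equation: 5r² + 20 = 0
Divide by 5: r² + 4 = 0
Roots: r = ±2i (complex conjugates)
General solution: y = C₁cos(2x) + C₂sin(2x)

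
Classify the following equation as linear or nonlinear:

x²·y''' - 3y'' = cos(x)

Linear (y and its derivatives appear to the first power only, no products of y terms)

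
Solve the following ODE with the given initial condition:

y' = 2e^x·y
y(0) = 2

General solution: y = Ce^(2e^x)
Applying IC y(0) = 2:
Particular solution: y = 2e^(2(e^x - 1))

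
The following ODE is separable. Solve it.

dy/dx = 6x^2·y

Separating variables and integrating:
ln|y| = 2x^3 + C

General solution: y = Ce^(2x^3)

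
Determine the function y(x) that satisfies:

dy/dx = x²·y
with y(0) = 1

General solution: y = Ce^(x³/3)
Applying IC y(0) = 1:
Particular solution: y = e^(x³/3)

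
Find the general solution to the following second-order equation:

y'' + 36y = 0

Characteristic equation: r² + 36 = 0
Roots: r = ±6i (complex conjugates)
General solution: y = C₁cos(6x) + C₂sin(6x)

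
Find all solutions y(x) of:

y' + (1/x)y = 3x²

Using integrating factor method:

General solution: y = (3/4)x^3 + C/x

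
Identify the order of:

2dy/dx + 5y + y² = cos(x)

The order is 1 (highest derivative is of order 1).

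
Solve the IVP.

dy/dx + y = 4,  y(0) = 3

General solution: y = 4 + Ce^(-x)
Applying y(0) = 3: C = 3 - 4 = -1
Particular solution: y = 4 - e^(-x)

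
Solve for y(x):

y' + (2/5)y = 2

Using integrating factor method:

General solution: y = 5 + Ce^(-2x/5)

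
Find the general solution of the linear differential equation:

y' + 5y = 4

Using integrating factor method:

General solution: y = 4/5 + Ce^(-5x)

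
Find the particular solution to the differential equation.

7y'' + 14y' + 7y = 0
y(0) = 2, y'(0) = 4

General solution: y = (C₁ + C₂x)e^(-x)
Repeated root r = -1
Applying ICs: C₁ = 2, C₂ = 6
Particular solution: y = (2 + 6x)e^(-x)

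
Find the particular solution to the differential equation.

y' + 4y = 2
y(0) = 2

General solution: y = 1/2 + Ce^(-4x)
Applying y(0) = 2: C = 2 - 1/2 = 3/2
Particular solution: y = 1/2 + (3/2)e^(-4x)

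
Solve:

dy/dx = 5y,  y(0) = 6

General solution: y = Ce^(5x)
Applying IC y(0) = 6:
Particular solution: y = 6e^(5x)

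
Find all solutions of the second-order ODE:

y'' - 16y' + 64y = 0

Characteristic equation: r² - 16r + 64 = 0
Factored: (r - 8)² = 0
Repeated root: r = 8
General solution: y = (C₁ + C₂x)e^(8x)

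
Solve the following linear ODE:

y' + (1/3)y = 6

Using integrating factor method:

General solution: y = 18 + Ce^(-x/3)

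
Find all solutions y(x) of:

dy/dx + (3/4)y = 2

Using integrating factor method:

General solution: y = 8/3 + Ce^(-3x/4)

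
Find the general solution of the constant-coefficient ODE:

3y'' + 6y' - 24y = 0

Characteristic equation: 3r² + 6r - 24 = 0
Divide by 3: r² + 2r - 8 = 0
Roots: r = 2, -4 (distinct real)
General solution: y = C₁e^(2x) + C₂e^(-4x)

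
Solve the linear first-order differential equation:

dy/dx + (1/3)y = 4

Using integrating factor method:

General solution: y = 12 + Ce^(-x/3)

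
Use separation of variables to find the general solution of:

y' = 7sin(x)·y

Separating variables and integrating:
ln|y| = -7cos(x) + C

General solution: y = Ce^(-7cos(x))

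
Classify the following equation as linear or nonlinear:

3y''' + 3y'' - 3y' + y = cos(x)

Linear (y and its derivatives appear to the first power only, no products of y terms)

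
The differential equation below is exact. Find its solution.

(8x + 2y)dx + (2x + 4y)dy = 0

Verify exactness: ∂M/∂y = ∂N/∂x ✓
Find F(x,y) such that ∂F/∂x = M, ∂F/∂y = N
Solution: 4x² + 2xy + 2y² = C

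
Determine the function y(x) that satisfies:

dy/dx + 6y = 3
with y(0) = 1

General solution: y = 1/2 + Ce^(-6x)
Applying y(0) = 1: C = 1 - 1/2 = 1/2
Particular solution: y = 1/2 + (1/2)e^(-6x)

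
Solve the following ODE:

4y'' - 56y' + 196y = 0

Characteristic equation: 4r² - 56r + 196 = 0
Divide by 4: r² - 14r + 49 = 0
Factored: (r - 7)² = 0
Repeated root: r = 7
General solution: y = (C₁ + C₂x)e^(7x)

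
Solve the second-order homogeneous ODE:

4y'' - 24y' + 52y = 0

Characteristic equation: 4r² - 24r + 52 = 0
Divide by 4: r² - 6r + 13 = 0
Roots: r = 3 ± 2i (complex conjugates)
General solution: y = e^(3x)(C₁cos(2x) + C₂sin(2x))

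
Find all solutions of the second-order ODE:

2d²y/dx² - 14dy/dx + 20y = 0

Characteristic equation: 2r² - 14r + 20 = 0
Divide by 2: r² - 7r + 10 = 0
Roots: r = 5, 2 (distinct real)
General solution: y = C₁e^(5x) + C₂e^(2x)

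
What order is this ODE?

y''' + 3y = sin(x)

The order is 3 (highest derivative is of order 3).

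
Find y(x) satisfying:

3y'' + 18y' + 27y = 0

Characteristic equation: 3r² + 18r + 27 = 0
Divide by 3: r² + 6r + 9 = 0
Factored: (r + 3)² = 0
Repeated root: r = -3
General solution: y = (C₁ + C₂x)e^(-3x)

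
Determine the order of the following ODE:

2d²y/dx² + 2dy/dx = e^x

The order is 2 (highest derivative is of order 2).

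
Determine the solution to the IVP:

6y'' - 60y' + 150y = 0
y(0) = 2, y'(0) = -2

General solution: y = (C₁ + C₂x)e^(5x)
Repeated root r = 5
Applying ICs: C₁ = 2, C₂ = -12
Particular solution: y = (2 - 12x)e^(5x)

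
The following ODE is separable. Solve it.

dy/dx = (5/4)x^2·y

Separating variables and integrating:
ln|y| = 5x^3/12 + C

General solution: y = Ce^(5x^3/12)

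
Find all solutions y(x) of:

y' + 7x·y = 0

Using integrating factor method:

General solution: y = Ce^(-7x^2/2)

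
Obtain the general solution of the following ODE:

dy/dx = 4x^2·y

Separating variables and integrating:
ln|y| = 4x^3/3 + C

General solution: y = Ce^(4x^3/3)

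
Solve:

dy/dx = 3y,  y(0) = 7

General solution: y = Ce^(3x)
Applying IC y(0) = 7:
Particular solution: y = 7e^(3x)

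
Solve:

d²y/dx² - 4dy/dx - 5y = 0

Characteristic equation: r² - 4r - 5 = 0
Roots: r = 5, -1 (distinct real)
General solution: y = C₁e^(5x) + C₂e^(-x)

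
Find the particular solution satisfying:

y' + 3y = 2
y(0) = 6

General solution: y = 2/3 + Ce^(-3x)
Applying y(0) = 6: C = 6 - 2/3 = 16/3
Particular solution: y = 2/3 + (16/3)e^(-3x)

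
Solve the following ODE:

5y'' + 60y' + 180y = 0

Characteristic equation: 5r² + 60r + 180 = 0
Divide by 5: r² + 12r + 36 = 0
Factored: (r + 6)² = 0
Repeated root: r = -6
General solution: y = (C₁ + C₂x)e^(-6x)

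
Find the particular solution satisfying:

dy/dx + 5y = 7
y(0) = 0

General solution: y = 7/5 + Ce^(-5x)
Applying y(0) = 0: C = 0 - 7/5 = -7/5
Particular solution: y = 7/5 - (7/5)e^(-5x)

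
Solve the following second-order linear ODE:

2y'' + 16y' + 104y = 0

Characteristic equation: 2r² + 16r + 104 = 0
Divide by 2: r² + 8r + 52 = 0
Roots: r = -4 ± 6i (complex conjugates)
General solution: y = e^(-4x)(C₁cos(6x) + C₂sin(6x))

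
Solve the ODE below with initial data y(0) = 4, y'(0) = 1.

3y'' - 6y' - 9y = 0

General solution: y = C₁e^(3x) + C₂e^(-x)
Applying ICs: C₁ = 5/4, C₂ = 11/4
Particular solution: y = (5/4)e^(3x) + (11/4)e^(-x)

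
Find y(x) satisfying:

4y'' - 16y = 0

Characteristic equation: 4r² - 16 = 0
Divide by 4: r² - 4 = 0
Roots: r = 2, -2 (distinct real)
General solution: y = C₁e^(2x) + C₂e^(-2x)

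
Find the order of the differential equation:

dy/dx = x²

The order is 1 (highest derivative is of order 1).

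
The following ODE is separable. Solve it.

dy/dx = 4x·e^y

Separating variables and integrating:
-e^(-y) = 2x² + C

General solution: y = -ln(C - 2x²)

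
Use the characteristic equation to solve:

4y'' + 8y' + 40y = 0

Characteristic equation: 4r² + 8r + 40 = 0
Divide by 4: r² + 2r + 10 = 0
Roots: r = -1 ± 3i (complex conjugates)
General solution: y = e^(-x)(C₁cos(3x) + C₂sin(3x))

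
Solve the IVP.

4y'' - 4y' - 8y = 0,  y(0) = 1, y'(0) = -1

General solution: y = C₁e^(2x) + C₂e^(-x)
Applying ICs: C₁ = 0, C₂ = 1
Particular solution: y = e^(-x)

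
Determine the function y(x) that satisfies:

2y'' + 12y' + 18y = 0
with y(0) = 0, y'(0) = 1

General solution: y = (C₁ + C₂x)e^(-3x)
Repeated root r = -3
Applying ICs: C₁ = 0, C₂ = 1
Particular solution: y = xe^(-3x)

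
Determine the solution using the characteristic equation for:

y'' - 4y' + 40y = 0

Characteristic equation: r² - 4r + 40 = 0
Roots: r = 2 ± 6i (complex conjugates)
General solution: y = e^(2x)(C₁cos(6x) + C₂sin(6x))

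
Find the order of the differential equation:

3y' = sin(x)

The order is 1 (highest derivative is of order 1).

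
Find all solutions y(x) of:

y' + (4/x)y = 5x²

Using integrating factor method:

General solution: y = (5/7)x^3 + Cx^(-4)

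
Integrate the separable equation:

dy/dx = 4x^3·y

Separating variables and integrating:
ln|y| = x^4 + C

General solution: y = Ce^(x^4)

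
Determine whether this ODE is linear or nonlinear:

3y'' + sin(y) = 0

Nonlinear (sin(y) is nonlinear in y)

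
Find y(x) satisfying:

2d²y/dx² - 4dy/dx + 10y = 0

Characteristic equation: 2r² - 4r + 10 = 0
Divide by 2: r² - 2r + 5 = 0
Roots: r = 1 ± 2i (complex conjugates)
General solution: y = e^x(C₁cos(2x) + C₂sin(2x))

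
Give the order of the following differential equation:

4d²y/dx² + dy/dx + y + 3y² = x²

The order is 2 (highest derivative is of order 2).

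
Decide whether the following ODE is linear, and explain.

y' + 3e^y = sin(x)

Nonlinear (e^y is nonlinear in y)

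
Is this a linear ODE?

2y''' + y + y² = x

No. Nonlinear (y² term)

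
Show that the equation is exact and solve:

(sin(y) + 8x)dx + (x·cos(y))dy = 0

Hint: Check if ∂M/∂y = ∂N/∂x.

Verify exactness: ∂M/∂y = ∂N/∂x ✓
Find F(x,y) such that ∂F/∂x = M, ∂F/∂y = N
Solution: x·sin(y) + 4x² = C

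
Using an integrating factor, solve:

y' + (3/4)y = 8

Using integrating factor method:

General solution: y = 32/3 + Ce^(-3x/4)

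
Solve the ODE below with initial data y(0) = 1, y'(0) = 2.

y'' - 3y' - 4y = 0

General solution: y = C₁e^(4x) + C₂e^(-x)
Applying ICs: C₁ = 3/5, C₂ = 2/5
Particular solution: y = (3/5)e^(4x) + (2/5)e^(-x)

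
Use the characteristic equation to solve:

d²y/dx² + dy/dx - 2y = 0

Characteristic equation: r² + r - 2 = 0
Roots: r = 1, -2 (distinct real)
General solution: y = C₁e^x + C₂e^(-2x)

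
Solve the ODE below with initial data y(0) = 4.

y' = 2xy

General solution: y = Ce^(x²)
Applying IC y(0) = 4:
Particular solution: y = 4e^(x²)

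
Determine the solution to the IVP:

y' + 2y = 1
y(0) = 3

General solution: y = 1/2 + Ce^(-2x)
Applying y(0) = 3: C = 3 - 1/2 = 5/2
Particular solution: y = 1/2 + (5/2)e^(-2x)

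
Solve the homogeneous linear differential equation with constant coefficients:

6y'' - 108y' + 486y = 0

Characteristic equation: 6r² - 108r + 486 = 0
Divide by 6: r² - 18r + 81 = 0
Factored: (r - 9)² = 0
Repeated root: r = 9
General solution: y = (C₁ + C₂x)e^(9x)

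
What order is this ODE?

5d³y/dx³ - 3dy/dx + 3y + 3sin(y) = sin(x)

The order is 3 (highest derivative is of order 3).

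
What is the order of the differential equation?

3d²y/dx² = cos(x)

The order is 2 (highest derivative is of order 2).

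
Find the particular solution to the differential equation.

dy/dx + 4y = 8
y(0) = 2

General solution: y = 2 + Ce^(-4x)
Applying y(0) = 2: C = 2 - 2 = 0
Particular solution: y = 2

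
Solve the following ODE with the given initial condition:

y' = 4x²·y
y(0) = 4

General solution: y = Ce^(4x³/3)
Applying IC y(0) = 4:
Particular solution: y = 4e^(4x³/3)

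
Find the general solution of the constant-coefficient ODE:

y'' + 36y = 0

Characteristic equation: r² + 36 = 0
Roots: r = ±6i (complex conjugates)
General solution: y = C₁cos(6x) + C₂sin(6x)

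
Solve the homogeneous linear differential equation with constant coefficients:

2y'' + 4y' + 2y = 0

Characteristic equation: 2r² + 4r + 2 = 0
Divide by 2: r² + 2r + 1 = 0
Factored: (r + 1)² = 0
Repeated root: r = -1
General solution: y = (C₁ + C₂x)e^(-x)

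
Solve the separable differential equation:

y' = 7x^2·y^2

Separating variables and integrating:
-1/y = 7x^3/3 + C

General solution: y^-1 = (-7/3)x^3 + C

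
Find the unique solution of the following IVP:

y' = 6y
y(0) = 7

General solution: y = Ce^(6x)
Applying IC y(0) = 7:
Particular solution: y = 7e^(6x)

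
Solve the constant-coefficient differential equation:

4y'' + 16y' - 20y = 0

Characteristic equation: 4r² + 16r - 20 = 0
Divide by 4: r² + 4r - 5 = 0
Roots: r = 1, -5 (distinct real)
General solution: y = C₁e^x + C₂e^(-5x)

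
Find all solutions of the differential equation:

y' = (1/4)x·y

Separating variables and integrating:
ln|y| = x^2/8 + C

General solution: y = Ce^(x^2/8)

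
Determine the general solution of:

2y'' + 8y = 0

Characteristic equation: 2r² + 8 = 0
Divide by 2: r² + 4 = 0
Roots: r = ±2i (complex conjugates)
General solution: y = C₁cos(2x) + C₂sin(2x)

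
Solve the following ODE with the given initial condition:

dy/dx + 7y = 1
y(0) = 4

General solution: y = 1/7 + Ce^(-7x)
Applying y(0) = 4: C = 4 - 1/7 = 27/7
Particular solution: y = 1/7 + (27/7)e^(-7x)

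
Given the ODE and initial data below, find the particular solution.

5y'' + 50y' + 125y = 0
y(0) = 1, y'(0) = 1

General solution: y = (C₁ + C₂x)e^(-5x)
Repeated root r = -5
Applying ICs: C₁ = 1, C₂ = 6
Particular solution: y = (1 + 6x)e^(-5x)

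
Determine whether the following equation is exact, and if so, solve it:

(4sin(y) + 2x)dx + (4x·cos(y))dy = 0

Verify exactness: ∂M/∂y = ∂N/∂x ✓
Find F(x,y) such that ∂F/∂x = M, ∂F/∂y = N
Solution: 4x·sin(y) + x² = C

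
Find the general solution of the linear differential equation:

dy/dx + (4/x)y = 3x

Using integrating factor method:

General solution: y = (1/2)x^2 + Cx^(-4)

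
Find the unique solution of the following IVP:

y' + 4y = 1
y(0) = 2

General solution: y = 1/4 + Ce^(-4x)
Applying y(0) = 2: C = 2 - 1/4 = 7/4
Particular solution: y = 1/4 + (7/4)e^(-4x)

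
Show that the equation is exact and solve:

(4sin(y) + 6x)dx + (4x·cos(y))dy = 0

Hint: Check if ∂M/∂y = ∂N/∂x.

Verify exactness: ∂M/∂y = ∂N/∂x ✓
Find F(x,y) such that ∂F/∂x = M, ∂F/∂y = N
Solution: 4x·sin(y) + 3x² = C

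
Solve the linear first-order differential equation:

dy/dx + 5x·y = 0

Using integrating factor method:

General solution: y = Ce^(-5x^2/2)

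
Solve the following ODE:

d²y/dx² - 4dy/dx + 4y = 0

Characteristic equation: r² - 4r + 4 = 0
Factored: (r - 2)² = 0
Repeated root: r = 2
General solution: y = (C₁ + C₂x)e^(2x)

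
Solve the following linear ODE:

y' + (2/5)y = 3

Using integrating factor method:

General solution: y = 15/2 + Ce^(-2x/5)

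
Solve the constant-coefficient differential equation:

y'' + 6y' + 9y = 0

Characteristic equation: r² + 6r + 9 = 0
Factored: (r + 3)² = 0
Repeated root: r = -3
General solution: y = (C₁ + C₂x)e^(-3x)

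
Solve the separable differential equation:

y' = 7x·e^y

Separating variables and integrating:
-e^(-y) = 7x²/2 + C

General solution: y = -ln(C - 7x²/2)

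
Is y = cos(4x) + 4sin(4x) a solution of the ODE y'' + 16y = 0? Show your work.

Verification:
y'' = -16cos(4x) - 64sin(4x)
y'' + 16y = 0 ✓

Yes, it is a solution.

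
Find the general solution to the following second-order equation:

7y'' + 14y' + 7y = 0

Characteristic equation: 7r² + 14r + 7 = 0
Divide by 7: r² + 2r + 1 = 0
Factored: (r + 1)² = 0
Repeated root: r = -1
General solution: y = (C₁ + C₂x)e^(-x)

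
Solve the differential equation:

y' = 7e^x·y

Separating variables and integrating:
ln|y| = 7e^x + C

General solution: y = Ce^(7e^x)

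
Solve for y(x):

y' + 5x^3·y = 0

Using integrating factor method:

General solution: y = Ce^(-5x^4/4)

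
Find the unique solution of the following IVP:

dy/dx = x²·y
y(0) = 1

General solution: y = Ce^(x³/3)
Applying IC y(0) = 1:
Particular solution: y = e^(x³/3)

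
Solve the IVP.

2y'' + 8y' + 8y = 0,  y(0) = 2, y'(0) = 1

General solution: y = (C₁ + C₂x)e^(-2x)
Repeated root r = -2
Applying ICs: C₁ = 2, C₂ = 5
Particular solution: y = (2 + 5x)e^(-2x)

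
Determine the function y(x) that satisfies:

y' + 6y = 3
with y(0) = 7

General solution: y = 1/2 + Ce^(-6x)
Applying y(0) = 7: C = 7 - 1/2 = 13/2
Particular solution: y = 1/2 + (13/2)e^(-6x)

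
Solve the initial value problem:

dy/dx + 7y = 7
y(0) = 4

General solution: y = 1 + Ce^(-7x)
Applying y(0) = 4: C = 4 - 1 = 3
Particular solution: y = 1 + 3e^(-7x)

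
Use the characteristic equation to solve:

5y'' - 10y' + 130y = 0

Characteristic equation: 5r² - 10r + 130 = 0
Divide by 5: r² - 2r + 26 = 0
Roots: r = 1 ± 5i (complex conjugates)
General solution: y = e^x(C₁cos(5x) + C₂sin(5x))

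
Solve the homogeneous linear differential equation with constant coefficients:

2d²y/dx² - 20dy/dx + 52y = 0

Characteristic equation: 2r² - 20r + 52 = 0
Divide by 2: r² - 10r + 26 = 0
Roots: r = 5 ± i (complex conjugates)
General solution: y = e^(5x)(C₁cos(x) + C₂sin(x))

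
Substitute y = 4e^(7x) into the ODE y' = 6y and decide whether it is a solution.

Verification:
y = 4e^(7x)
y' = 28e^(7x)
But 6y = 24e^(7x)
y' ≠ 6y — the derivative does not match

No, it is not a solution.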